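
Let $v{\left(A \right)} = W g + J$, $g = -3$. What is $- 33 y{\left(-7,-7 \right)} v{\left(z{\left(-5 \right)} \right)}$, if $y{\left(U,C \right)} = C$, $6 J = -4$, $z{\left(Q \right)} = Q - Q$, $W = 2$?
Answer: $-1540$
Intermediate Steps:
$z{\left(Q \right)} = 0$
$J = - \frac{2}{3}$ ($J = \frac{1}{6} \left(-4\right) = - \frac{2}{3} \approx -0.66667$)
$v{\left(A \right)} = - \frac{20}{3}$ ($v{\left(A \right)} = 2 \left(-3\right) - \frac{2}{3} = -6 - \frac{2}{3} = - \frac{20}{3}$)
$- 33 y{\left(-7,-7 \right)} v{\left(z{\left(-5 \right)} \right)} = \left(-33\right) \left(-7\right) \left(- \frac{20}{3}\right) = 231 \left(- \frac{20}{3}\right) = -1540$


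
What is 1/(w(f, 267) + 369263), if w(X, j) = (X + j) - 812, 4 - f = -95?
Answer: 1/368817 ≈ 2.7114e-6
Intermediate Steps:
f = 99 (f = 4 - 1*(-95) = 4 + 95 = 99)
w(X, j) = -812 + X + j
1/(w(f, 267) + 369263) = 1/((-812 + 99 + 267) + 369263) = 1/(-446 + 369263) = 1/368817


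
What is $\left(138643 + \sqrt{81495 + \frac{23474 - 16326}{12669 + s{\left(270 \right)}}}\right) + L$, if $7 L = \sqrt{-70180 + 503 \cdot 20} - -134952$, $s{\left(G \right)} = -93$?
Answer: $\frac{1105453}{7} + \frac{\sqrt{201390544662}}{1572} + \frac{6 i \sqrt{1670}}{7} \approx 1.5821 \cdot 10^{5} + 35.028 i$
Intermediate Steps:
$L = \frac{134952}{7} + \frac{6 i \sqrt{1670}}{7}$ ($L = \frac{\sqrt{-70180 + 503 \cdot 20} - -134952}{7} = \frac{\sqrt{-70180 + 10060} + 134952}{7} = \frac{\sqrt{-60120} + 134952}{7} = \frac{6 i \sqrt{1670} + 134952}{7} = \frac{134952 + 6 i \sqrt{1670}}{7} = \frac{134952}{7} + \frac{6 i \sqrt{1670}}{7} \approx 19279.0 + 35.028 i$)
$\left(138643 + \sqrt{81495 + \frac{23474 - 16326}{12669 + s{\left(270 \right)}}}\right) + L = \left(138643 + \sqrt{81495 + \frac{23474 - 16326}{12669 - 93}}\right) + \left(\frac{134952}{7} + \frac{6 i \sqrt{1670}}{7}\right) = \left(138643 + \sqrt{81495 + \frac{7148}{12576}}\right) + \left(\frac{134952}{7} + \frac{6 i \sqrt{1670}}{7}\right) = \left(138643 + \sqrt{81495 + 7148 \cdot \frac{1}{12576}}\right) + \left(\frac{134952}{7} + \frac{6 i \sqrt{1670}}{7}\right) = \left(138643 + \sqrt{81495 + \frac{1787}{3144}}\right) + \left(\frac{134952}{7} + \frac{6 i \sqrt{1670}}{7}\right) = \left(138643 + \sqrt{\frac{256222067}{3144}}\right) + \left(\frac{134952}{7} + \frac{6 i \sqrt{1670}}{7}\right) = \left(138643 + \frac{\sqrt{201390544662}}{1572}\right) + \left(\frac{134952}{7} + \frac{6 i \sqrt{1670}}{7}\right) = \frac{1105453}{7} + \frac{\sqrt{201390544662}}{1572} + \frac{6 i \sqrt{1670}}{7}$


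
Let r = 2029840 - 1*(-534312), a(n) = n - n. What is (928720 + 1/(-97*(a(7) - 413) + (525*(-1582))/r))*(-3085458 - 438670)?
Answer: -168100311089720633263488/51360831361 ≈ -3.2729e+12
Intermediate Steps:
a(n) = 0
r = 2564152 (r = 2029840 + 534312 = 2564152)
(928720 + 1/(-97*(a(7) - 413) + (525*(-1582))/r))*(-3085458 - 438670) = (928720 + 1/(-97*(0 - 413) + (525*(-1582))/2564152))*(-3085458 - 438670) = (928720 + 1/(-97*(-413) - 830550*1/2564152))*(-3524128) = (928720 + 1/(40061 - 415275/1282076))*(-3524128) = (928720 + 1/(51360831361/1282076))*(-3524128) = (928720 + 1282076/51360831361)*(-3524128) = (47699831302869996/51360831361)*(-3524128) = -168100311089720633263488/51360831361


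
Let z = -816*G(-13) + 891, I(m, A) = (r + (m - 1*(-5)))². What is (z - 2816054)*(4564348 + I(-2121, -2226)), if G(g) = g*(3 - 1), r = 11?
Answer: -25132595407231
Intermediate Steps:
I(m, A) = (16 + m)² (I(m, A) = (11 + (m - 1*(-5)))² = (11 + (m + 5))² = (11 + (5 + m))² = (16 + m)²)
G(g) = 2*g (G(g) = g*2 = 2*g)
z = 22107 (z = -1632*(-13) + 891 = -816*(-26) + 891 = 21216 + 891 = 22107)
(z - 2816054)*(4564348 + I(-2121, -2226)) = (22107 - 2816054)*(4564348 + (16 - 2121)²) = -2793947*(4564348 + (-2105)²) = -2793947*(4564348 + 4431025) = -2793947*8995373 = -25132595407231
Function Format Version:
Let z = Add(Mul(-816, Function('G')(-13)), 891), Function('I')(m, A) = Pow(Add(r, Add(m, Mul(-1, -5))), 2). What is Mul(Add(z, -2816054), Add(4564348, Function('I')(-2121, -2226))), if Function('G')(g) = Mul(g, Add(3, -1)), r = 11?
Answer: -25132595407231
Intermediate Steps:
Function('I')(m, A) = Pow(Add(16, m), 2) (Function('I')(m, A) = Pow(Add(11, Add(m, Mul(-1, -5))), 2) = Pow(Add(11, Add(m, 5)), 2) = Pow(Add(11, Add(5, m)), 2) = Pow(Add(16, m), 2))
Function('G')(g) = Mul(2, g) (Function('G')(g) = Mul(g, 2) = Mul(2, g))
z = 22107 (z = Add(Mul(-816, Mul(2, -13)), 891) = Add(Mul(-816, -26), 891) = Add(21216, 891) = 22107)
Mul(Add(z, -2816054), Add(4564348, Function('I')(-2121, -2226))) = Mul(Add(22107, -2816054), Add(4564348, Pow(Add(16, -2121), 2))) = Mul(-2793947, Add(4564348, Pow(-2105, 2))) = Mul(-2793947, Add(4564348, 4431025)) = Mul(-2793947, 8995373) = -25132595407231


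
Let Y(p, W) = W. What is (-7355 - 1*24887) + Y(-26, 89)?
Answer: -32153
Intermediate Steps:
(-7355 - 1*24887) + Y(-26, 89) = (-7355 - 1*24887) + 89 = (-7355 - 24887) + 89 = -32242 + 89 = -32153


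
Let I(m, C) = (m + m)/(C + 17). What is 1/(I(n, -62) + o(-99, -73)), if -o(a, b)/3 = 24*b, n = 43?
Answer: 45/236434 ≈ 0.00019033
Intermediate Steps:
o(a, b) = -72*b
I(m, C) = 2*m/(17 + C) (I(m, C) = (2*m)/(17 + C) = 2*m/(17 + C))
1/(I(n, -62) + o(-99, -73)) = 1/(2*43/(17 - 62) - 72*(-73)) = 1/(2*43/(-45) + 5256) = 1/(2*43*(-1/45) + 5256) = 1/(-86/45 + 5256) = 1/(236434/45) = 45/236434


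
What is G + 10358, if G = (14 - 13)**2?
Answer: 10359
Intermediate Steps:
G = 1 (G = 1**2 = 1)
G + 10358 = 1 + 10358 = 10359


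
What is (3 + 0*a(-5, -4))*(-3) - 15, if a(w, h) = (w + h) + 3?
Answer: -24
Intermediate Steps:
a(w, h) = 3 + h + w (a(w, h) = (h + w) + 3 = 3 + h + w)
(3 + 0*a(-5, -4))*(-3) - 15 = (3 + 0*(3 - 4 - 5))*(-3) - 15 = (3 + 0*(-6))*(-3) - 15 = (3 + 0)*(-3) - 15 = 3*(-3) - 15 = -9 - 15 = -24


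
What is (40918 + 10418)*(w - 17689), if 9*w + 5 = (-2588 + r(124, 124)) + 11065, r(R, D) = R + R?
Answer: -858343624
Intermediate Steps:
r(R, D) = 2*R
w = 8720/9 (w = -5/9 + ((-2588 + 2*124) + 11065)/9 = -5/9 + ((-2588 + 248) + 11065)/9 = -5/9 + (-2340 + 11065)/9 = -5/9 + (1/9)*8725 = -5/9 + 8725/9 = 8720/9 ≈ 968.89)
(40918 + 10418)*(w - 17689) = (40918 + 10418)*(8720/9 - 17689) = 51336*(-150481/9) = -858343624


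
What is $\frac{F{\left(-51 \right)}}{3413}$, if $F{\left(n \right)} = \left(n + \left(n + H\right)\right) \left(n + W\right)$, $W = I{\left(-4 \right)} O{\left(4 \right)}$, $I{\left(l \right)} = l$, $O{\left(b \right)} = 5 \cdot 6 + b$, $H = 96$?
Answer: $\frac{1122}{3413} \approx 0.32874$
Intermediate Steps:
$O{\left(b \right)} = 30 + b$
$W = -136$ ($W = - 4 \left(30 + 4\right) = \left(-4\right) 34 = -136$)
$F{\left(n \right)} = \left(-136 + n\right) \left(96 + 2 n\right)$ ($F{\left(n \right)} = \left(n + \left(n + 96\right)\right) \left(n - 136\right) = \left(n + \left(96 + n\right)\right) \left(-136 + n\right) = \left(96 + 2 n\right) \left(-136 + n\right) = \left(-136 + n\right) \left(96 + 2 n\right)$)
$\frac{F{\left(-51 \right)}}{3413} = \frac{-13056 - -8976 + 2 \left(-51\right)^{2}}{3413} = \left(-13056 + 8976 + 2 \cdot 2601\right) \frac{1}{3413} = \left(-13056 + 8976 + 5202\right) \frac{1}{3413} = 1122 \cdot \frac{1}{3413} = \frac{1122}{3413}$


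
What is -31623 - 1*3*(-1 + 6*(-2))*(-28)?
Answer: -32715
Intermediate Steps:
-31623 - 1*3*(-1 + 6*(-2))*(-28) = -31623 - 3*(-1 - 12)*(-28) = -31623 - 3*(-13*(-28)) = -31623 - 3*364 = -31623 - 1*1092 = -31623 - 1092 = -32715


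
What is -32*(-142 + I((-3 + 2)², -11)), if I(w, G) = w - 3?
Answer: 4608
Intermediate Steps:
I(w, G) = -3 + w
-32*(-142 + I((-3 + 2)², -11)) = -32*(-142 + (-3 + (-3 + 2)²)) = -32*(-142 + (-3 + (-1)²)) = -32*(-142 + (-3 + 1)) = -32*(-142 - 2) = -32*(-144) = 4608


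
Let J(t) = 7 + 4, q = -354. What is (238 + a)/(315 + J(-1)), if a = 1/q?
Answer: 84251/115404 ≈ 0.73005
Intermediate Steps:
a = -1/354 (a = 1/(-354) = -1/354 ≈ -0.0028249)
J(t) = 11
(238 + a)/(315 + J(-1)) = (238 - 1/354)/(315 + 11) = (84251/354)/326 = (84251/354)*(1/326) = 84251/115404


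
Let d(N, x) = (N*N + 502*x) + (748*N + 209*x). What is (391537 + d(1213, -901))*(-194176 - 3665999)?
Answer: -8220702023325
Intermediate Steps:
d(N, x) = N² + 711*x + 748*N (d(N, x) = (N² + 502*x) + (209*x + 748*N) = N² + 711*x + 748*N)
(391537 + d(1213, -901))*(-194176 - 3665999) = (391537 + (1213² + 711*(-901) + 748*1213))*(-194176 - 3665999) = (391537 + (1471369 - 640611 + 907324))*(-3860175) = (391537 + 1738082)*(-3860175) = 2129619*(-3860175) = -8220702023325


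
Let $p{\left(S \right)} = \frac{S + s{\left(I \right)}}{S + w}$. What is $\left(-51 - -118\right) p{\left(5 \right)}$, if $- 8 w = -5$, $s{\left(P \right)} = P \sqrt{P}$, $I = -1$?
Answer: $\frac{536}{9} - \frac{536 i}{45} \approx 59.556 - 11.911 i$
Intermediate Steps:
$s{\left(P \right)} = P^{\frac{3}{2}}$
$w = \frac{5}{8}$ ($w = \left(- \frac{1}{8}\right) \left(-5\right) = \frac{5}{8} \approx 0.625$)
$p{\left(S \right)} = \frac{S - i}{\frac{5}{8} + S}$ ($p{\left(S \right)} = \frac{S + \left(-1\right)^{\frac{3}{2}}}{S + \frac{5}{8}} = \frac{S - i}{\frac{5}{8} + S}$)
$\left(-51 - -118\right) p{\left(5 \right)} = \left(-51 - -118\right) \frac{8 \left(5 - i\right)}{5 + 8 \cdot 5} = \left(-51 + 118\right) \frac{8 \left(5 - i\right)}{5 + 40} = 67 \frac{8 \left(5 - i\right)}{45} = 67 \cdot 8 \cdot \frac{1}{45} \left(5 - i\right) = 67 \left(\frac{8}{9} - \frac{8 i}{45}\right) = \frac{536}{9} - \frac{536 i}{45}$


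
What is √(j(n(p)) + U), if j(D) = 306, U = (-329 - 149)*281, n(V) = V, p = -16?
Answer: 2*I*√33503 ≈ 366.08*I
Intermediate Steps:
U = -134318 (U = -478*281 = -134318)
√(j(n(p)) + U) = √(306 - 134318) = √(-134012) = 2*I*√33503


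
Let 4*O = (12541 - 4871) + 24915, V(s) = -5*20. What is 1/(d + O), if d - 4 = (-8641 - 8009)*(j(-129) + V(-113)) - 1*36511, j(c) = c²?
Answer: -4/1101744043 ≈ -3.6306e-9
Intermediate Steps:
V(s) = -100
O = 32585/4 (O = ((12541 - 4871) + 24915)/4 = (7670 + 24915)/4 = (¼)*32585 = 32585/4 ≈ 8146.3)
d = -275444157 (d = 4 + ((-8641 - 8009)*((-129)² - 100) - 1*36511) = 4 + (-16650*(16641 - 100) - 36511) = 4 + (-16650*16541 - 36511) = 4 + (-275407650 - 36511) = 4 - 275444161 = -275444157)
1/(d + O) = 1/(-275444157 + 32585/4) = 1/(-1101744043/4) = -4/1101744043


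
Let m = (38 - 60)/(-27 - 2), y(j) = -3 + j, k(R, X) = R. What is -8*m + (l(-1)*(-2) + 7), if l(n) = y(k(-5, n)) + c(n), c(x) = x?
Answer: 549/29 ≈ 18.931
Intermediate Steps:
l(n) = -8 + n (l(n) = (-3 - 5) + n = -8 + n)
m = 22/29 (m = -22/(-29) = -22*(-1/29) = 22/29 ≈ 0.75862)
-8*m + (l(-1)*(-2) + 7) = -8*22/29 + ((-8 - 1)*(-2) + 7) = -176/29 + (-9*(-2) + 7) = -176/29 + (18 + 7) = -176/29 + 25 = 549/29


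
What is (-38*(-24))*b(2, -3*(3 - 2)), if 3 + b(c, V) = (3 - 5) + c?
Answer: -2736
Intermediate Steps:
b(c, V) = -5 + c (b(c, V) = -3 + ((3 - 5) + c) = -3 + (-2 + c) = -5 + c)
(-38*(-24))*b(2, -3*(3 - 2)) = (-38*(-24))*(-5 + 2) = 912*(-3) = -2736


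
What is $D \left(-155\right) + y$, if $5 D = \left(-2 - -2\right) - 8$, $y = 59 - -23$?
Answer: $330$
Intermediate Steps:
$y = 82$ ($y = 59 + \left(-1 + 24\right) = 59 + 23 = 82$)
$D = - \frac{8}{5}$ ($D = \frac{\left(-2 - -2\right) - 8}{5} = \frac{\left(-2 + 2\right) - 8}{5} = \frac{0 - 8}{5} = \frac{1}{5} \left(-8\right) = - \frac{8}{5} \approx -1.6$)
$D \left(-155\right) + y = \left(- \frac{8}{5}\right) \left(-155\right) + 82 = 248 + 82 = 330$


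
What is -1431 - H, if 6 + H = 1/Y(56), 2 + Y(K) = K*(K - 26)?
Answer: -2391151/1678 ≈ -1425.0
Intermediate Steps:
Y(K) = -2 + K*(-26 + K) (Y(K) = -2 + K*(K - 26) = -2 + K*(-26 + K))
H = -10067/1678 (H = -6 + 1/(-2 + 56² - 26*56) = -6 + 1/(-2 + 3136 - 1456) = -6 + 1/1678 = -10067/1678 ≈ -5.9994)
-1431 - H = -1431 - 1*(-10067/1678) = -1431 + 10067/1678 = -2391151/1678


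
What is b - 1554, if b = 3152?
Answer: 1598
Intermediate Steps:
b - 1554 = 3152 - 1554 = 1598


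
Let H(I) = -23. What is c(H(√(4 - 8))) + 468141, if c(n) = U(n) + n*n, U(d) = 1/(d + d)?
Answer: 21558819/46 ≈ 4.6867e+5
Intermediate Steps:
U(d) = 1/(2*d)
c(n) = n² + 1/(2*n) (c(n) = 1/(2*n) + n*n = 1/(2*n) + n² = n² + 1/(2*n))
c(H(√(4 - 8))) + 468141 = (½ + (-23)³)/(-23) + 468141 = -(½ - 12167)/23 + 468141 = -1/23*(-24333/2) + 468141 = 24333/46 + 468141 = 21558819/46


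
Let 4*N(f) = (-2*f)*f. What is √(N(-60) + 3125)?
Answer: 5*√53 ≈ 36.401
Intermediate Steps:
N(f) = -f²/2 (N(f) = ((-2*f)*f)/4 = (-2*f²)/4 = -f²/2)
√(N(-60) + 3125) = √(-½*(-60)² + 3125) = √(-½*3600 + 3125) = √(-1800 + 3125) = √1325 = 5*√53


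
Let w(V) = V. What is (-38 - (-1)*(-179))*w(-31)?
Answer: 6727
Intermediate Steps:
(-38 - (-1)*(-179))*w(-31) = (-38 - (-1)*(-179))*(-31) = (-38 - 1*179)*(-31) = (-38 - 179)*(-31) = -217*(-31) = 6727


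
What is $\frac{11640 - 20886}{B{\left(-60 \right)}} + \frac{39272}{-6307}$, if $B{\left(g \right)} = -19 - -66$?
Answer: $- \frac{60160306}{296429} \approx -202.95$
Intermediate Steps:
$B{\left(g \right)} = 47$ ($B{\left(g \right)} = -19 + 66 = 47$)
$\frac{11640 - 20886}{B{\left(-60 \right)}} + \frac{39272}{-6307} = \frac{11640 - 20886}{47} + \frac{39272}{-6307} = \left(11640 - 20886\right) \frac{1}{47} + 39272 \left(- \frac{1}{6307}\right) = \left(-9246\right) \frac{1}{47} - \frac{39272}{6307} = - \frac{9246}{47} - \frac{39272}{6307} = - \frac{60160306}{296429}$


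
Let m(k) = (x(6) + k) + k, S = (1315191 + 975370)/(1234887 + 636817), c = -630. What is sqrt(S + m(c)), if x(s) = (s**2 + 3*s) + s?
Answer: I*sqrt(1049910946038314)/935852 ≈ 34.623*I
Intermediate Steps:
x(s) = s**2 + 4*s
S = 2290561/1871704 ≈ 1.2238
m(k) = 60 + 2*k (m(k) = (6*(4 + 6) + k) + k = (6*10 + k) + k = (60 + k) + k = 60 + 2*k)
sqrt(S + m(c)) = sqrt(2290561/1871704 + (60 + 2*(-630))) = sqrt(2290561/1871704 + (60 - 1260)) = sqrt(2290561/1871704 - 1200) = sqrt(-2243754239/1871704) = I*sqrt(1049910946038314)/935852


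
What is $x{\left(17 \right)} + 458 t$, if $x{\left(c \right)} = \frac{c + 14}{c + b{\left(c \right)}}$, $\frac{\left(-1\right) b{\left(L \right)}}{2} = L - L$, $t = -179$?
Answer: $- \frac{1393663}{17} \approx -81980.0$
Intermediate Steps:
$b{\left(L \right)} = 0$ ($b{\left(L \right)} = - 2 \left(L - L\right) = \left(-2\right) 0 = 0$)
$x{\left(c \right)} = \frac{14 + c}{c}$ ($x{\left(c \right)} = \frac{c + 14}{c + 0} = \frac{14 + c}{c}$)
$x{\left(17 \right)} + 458 t = \frac{14 + 17}{17} + 458 \left(-179\right) = \frac{1}{17} \cdot 31 - 81982 = \frac{31}{17} - 81982 = - \frac{1393663}{17}$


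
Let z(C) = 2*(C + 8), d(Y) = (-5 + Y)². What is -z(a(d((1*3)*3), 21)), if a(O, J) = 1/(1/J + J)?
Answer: -3557/221 ≈ -16.095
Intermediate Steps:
a(O, J) = 1/(J + 1/J)
z(C) = 16 + 2*C (z(C) = 2*(8 + C) = 16 + 2*C)
-z(a(d((1*3)*3), 21)) = -(16 + 2*(21/(1 + 21²))) = -(16 + 2*(21/(1 + 441))) = -(16 + 2*(21/442)) = -(16 + 21/221) = -1*3557/221 = -3557/221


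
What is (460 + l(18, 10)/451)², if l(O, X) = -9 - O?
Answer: 43028449489/203401 ≈ 2.1155e+5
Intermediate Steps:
(460 + l(18, 10)/451)² = (460 + (-9 - 1*18)/451)² = (460 + (-9 - 18)*(1/451))² = (460 - 27*1/451)² = (460 - 27/451)² = (207433/451)² = 43028449489/203401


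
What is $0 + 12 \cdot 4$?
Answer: $48$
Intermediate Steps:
$0 + 12 \cdot 4 = 0 + 48 = 48$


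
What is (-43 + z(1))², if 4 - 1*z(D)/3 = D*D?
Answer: 1156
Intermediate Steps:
z(D) = 12 - 3*D² (z(D) = 12 - 3*D*D = 12 - 3*D²)
(-43 + z(1))² = (-43 + (12 - 3*1²))² = (-43 + (12 - 3*1))² = (-43 + (12 - 3))² = (-43 + 9)² = (-34)² = 1156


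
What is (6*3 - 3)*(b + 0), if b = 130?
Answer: 1950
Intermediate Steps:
(6*3 - 3)*(b + 0) = (6*3 - 3)*(130 + 0) = (18 - 3)*130 = 15*130 = 1950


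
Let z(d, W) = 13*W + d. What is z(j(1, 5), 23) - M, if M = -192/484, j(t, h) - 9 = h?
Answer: 37921/121 ≈ 313.40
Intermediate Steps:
j(t, h) = 9 + h
z(d, W) = d + 13*W
M = -48/121 (M = -192*1/484 = -48/121 ≈ -0.39669)
z(j(1, 5), 23) - M = ((9 + 5) + 13*23) - 1*(-48/121) = (14 + 299) + 48/121 = 313 + 48/121 = 37921/121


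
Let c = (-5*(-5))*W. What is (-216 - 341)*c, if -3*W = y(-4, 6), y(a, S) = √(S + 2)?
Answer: 27850*√2/3 ≈ 13129.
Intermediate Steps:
y(a, S) = √(2 + S)
W = -2*√2/3 (W = -√(2 + 6)/3 = -2*√2/3 ≈ -0.94281)
c = -50*√2/3 (c = (-5*(-5))*(-2*√2/3) = 25*(-2*√2/3) = -50*√2/3 ≈ -23.570)
(-216 - 341)*c = (-216 - 341)*(-50*√2/3) = -(-27850)*√2/3 = 27850*√2/3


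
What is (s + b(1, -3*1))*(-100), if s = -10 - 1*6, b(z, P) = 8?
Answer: 800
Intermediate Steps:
s = -16 (s = -10 - 6 = -16)
(s + b(1, -3*1))*(-100) = (-16 + 8)*(-100) = -8*(-100) = 800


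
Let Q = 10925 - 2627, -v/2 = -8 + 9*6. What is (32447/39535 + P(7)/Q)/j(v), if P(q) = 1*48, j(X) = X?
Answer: -45190481/5030275260 ≈ -0.0089837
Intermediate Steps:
v = -92 (v = -2*(-8 + 9*6) = -2*(-8 + 54) = -2*46 = -92)
Q = 8298
P(q) = 48
(32447/39535 + P(7)/Q)/j(v) = (32447/39535 + 48/8298)/(-92) = (32447*(1/39535) + 48*(1/8298))*(-1/92) = (32447/39535 + 8/1383)*(-1/92) = (45190481/54676905)*(-1/92) = -45190481/5030275260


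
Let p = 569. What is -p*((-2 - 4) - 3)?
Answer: 5121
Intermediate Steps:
-p*((-2 - 4) - 3) = -569*((-2 - 4) - 3) = -569*(-6 - 3) = -569*(-9) = -1*(-5121) = 5121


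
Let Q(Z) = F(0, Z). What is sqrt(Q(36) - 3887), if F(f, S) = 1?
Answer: I*sqrt(3886) ≈ 62.338*I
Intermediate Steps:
Q(Z) = 1
sqrt(Q(36) - 3887) = sqrt(1 - 3887) = sqrt(-3886) = I*sqrt(3886)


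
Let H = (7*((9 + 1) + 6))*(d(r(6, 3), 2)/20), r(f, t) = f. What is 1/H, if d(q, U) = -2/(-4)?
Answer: 5/14 ≈ 0.35714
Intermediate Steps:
d(q, U) = 1/2 (d(q, U) = -2*(-1/4) = 1/2)
H = 14/5 (H = (7*((9 + 1) + 6))*((1/2)/20) = (7*(10 + 6))*((1/2)*(1/20)) = (7*16)*(1/40) = 112*(1/40) = 14/5 ≈ 2.8000)
1/H = 1/(14/5) = 5/14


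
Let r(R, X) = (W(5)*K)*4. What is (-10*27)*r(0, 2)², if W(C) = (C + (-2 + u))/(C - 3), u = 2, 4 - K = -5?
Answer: -2187000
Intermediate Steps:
K = 9 (K = 4 - 1*(-5) = 4 + 5 = 9)
W(C) = C/(-3 + C) (W(C) = (C + (-2 + 2))/(C - 3) = (C + 0)/(-3 + C) = C/(-3 + C))
r(R, X) = 90 (r(R, X) = ((5/(-3 + 5))*9)*4 = ((5/2)*9)*4 = (45/2)*4 = 90)
(-10*27)*r(0, 2)² = -10*27*90² = -270*8100 = -2187000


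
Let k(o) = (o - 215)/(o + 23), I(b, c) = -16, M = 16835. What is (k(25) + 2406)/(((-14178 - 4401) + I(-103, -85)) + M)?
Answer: -57649/42240 ≈ -1.3648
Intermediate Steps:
k(o) = (-215 + o)/(23 + o)
(k(25) + 2406)/(((-14178 - 4401) + I(-103, -85)) + M) = ((-215 + 25)/(23 + 25) + 2406)/(((-14178 - 4401) - 16) + 16835) = (-190/48 + 2406)/((-18579 - 16) + 16835) = ((1/48)*(-190) + 2406)/(-18595 + 16835) = (-95/24 + 2406)/(-1760) = (57649/24)*(-1/1760) = -57649/42240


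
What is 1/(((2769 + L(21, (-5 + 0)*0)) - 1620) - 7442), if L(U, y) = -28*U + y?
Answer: -1/6881 ≈ -0.00014533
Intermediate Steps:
L(U, y) = y - 28*U
1/(((2769 + L(21, (-5 + 0)*0)) - 1620) - 7442) = 1/(((2769 + ((-5 + 0)*0 - 28*21)) - 1620) - 7442) = 1/(((2769 + (-5*0 - 588)) - 1620) - 7442) = 1/(((2769 + (0 - 588)) - 1620) - 7442) = 1/(((2769 - 588) - 1620) - 7442) = 1/((2181 - 1620) - 7442) = 1/(561 - 7442) = 1/(-6881) = -1/6881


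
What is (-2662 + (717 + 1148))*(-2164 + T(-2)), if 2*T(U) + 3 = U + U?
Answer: 3454995/2 ≈ 1.7275e+6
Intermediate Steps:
T(U) = -3/2 + U (T(U) = -3/2 + (U + U)/2 = -3/2 + (2*U)/2 = -3/2 + U)
(-2662 + (717 + 1148))*(-2164 + T(-2)) = (-2662 + (717 + 1148))*(-2164 + (-3/2 - 2)) = (-2662 + 1865)*(-2164 - 7/2) = -797*(-4335/2) = 3454995/2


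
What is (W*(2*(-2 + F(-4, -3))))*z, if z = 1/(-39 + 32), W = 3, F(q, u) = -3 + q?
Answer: 54/7 ≈ 7.7143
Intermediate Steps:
z = -1/7 (z = 1/(-7) = -1/7 ≈ -0.14286)
(W*(2*(-2 + F(-4, -3))))*z = (3*(2*(-2 + (-3 - 4))))*(-1/7) = (3*(2*(-2 - 7)))*(-1/7) = (3*(2*(-9)))*(-1/7) = (3*(-18))*(-1/7) = -54*(-1/7) = 54/7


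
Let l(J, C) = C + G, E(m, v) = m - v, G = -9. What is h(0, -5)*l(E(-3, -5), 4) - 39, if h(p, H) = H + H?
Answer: 11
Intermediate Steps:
l(J, C) = -9 + C (l(J, C) = C - 9 = -9 + C)
h(p, H) = 2*H
h(0, -5)*l(E(-3, -5), 4) - 39 = (2*(-5))*(-9 + 4) - 39 = -10*(-5) - 39 = 50 - 39 = 11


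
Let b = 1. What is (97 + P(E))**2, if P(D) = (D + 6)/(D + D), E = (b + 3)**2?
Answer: 2442969/256 ≈ 9542.8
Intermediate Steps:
E = 16 (E = (1 + 3)**2 = 4**2 = 16)
P(D) = (6 + D)/(2*D) (P(D) = (6 + D)/((2*D)) = (6 + D)*(1/(2*D)) = (6 + D)/(2*D))
(97 + P(E))**2 = (97 + (1/2)*(6 + 16)/16)**2 = (97 + (1/2)*(1/16)*22)**2 = (97 + 11/16)**2 = (1563/16)**2 = 2442969/256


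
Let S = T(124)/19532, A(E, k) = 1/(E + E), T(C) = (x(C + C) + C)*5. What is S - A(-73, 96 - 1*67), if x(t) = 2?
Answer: 13939/356459 ≈ 0.039104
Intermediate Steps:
T(C) = 10 + 5*C (T(C) = (2 + C)*5 = 10 + 5*C)
A(E, k) = 1/(2*E)
S = 315/9766 (S = (10 + 5*124)/19532 = (10 + 620)*(1/19532) = 630*(1/19532) = 315/9766 ≈ 0.032255)
S - A(-73, 96 - 1*67) = 315/9766 - 1/(2*(-73)) = 315/9766 - (-1)/(2*73) = 315/9766 - 1*(-1/146) = 315/9766 + 1/146 = 13939/356459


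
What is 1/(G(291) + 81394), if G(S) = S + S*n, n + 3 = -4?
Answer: 1/79648 ≈ 1.2555e-5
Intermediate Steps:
n = -7 (n = -3 - 4 = -7)
G(S) = -6*S (G(S) = S + S*(-7) = S - 7*S = -6*S)
1/(G(291) + 81394) = 1/(-6*291 + 81394) = 1/(-1746 + 81394) = 1/79648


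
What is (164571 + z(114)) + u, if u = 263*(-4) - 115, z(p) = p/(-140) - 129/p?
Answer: 108662366/665 ≈ 1.6340e+5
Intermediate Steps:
z(p) = -129/p - p/140 (z(p) = p*(-1/140) - 129/p = -p/140 - 129/p = -129/p - p/140)
u = -1167 (u = -1052 - 115 = -1167)
(164571 + z(114)) + u = (164571 + (-129/114 - 1/140*114)) - 1167 = (164571 + (-129*1/114 - 57/70)) - 1167 = (164571 + (-43/38 - 57/70)) - 1167 = (164571 - 1294/665) - 1167 = 109438421/665 - 1167 = 108662366/665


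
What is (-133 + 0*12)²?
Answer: 17689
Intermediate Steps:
(-133 + 0*12)² = (-133 + 0)² = (-133)² = 17689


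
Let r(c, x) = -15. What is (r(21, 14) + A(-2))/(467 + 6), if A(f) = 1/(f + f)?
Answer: -61/1892 ≈ -0.032241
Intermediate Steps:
A(f) = 1/(2*f)
(r(21, 14) + A(-2))/(467 + 6) = (-15 + (½)/(-2))/(467 + 6) = (-15 + (½)*(-½))/473 = (-15 - ¼)*(1/473) = -61/4*1/473 = -61/1892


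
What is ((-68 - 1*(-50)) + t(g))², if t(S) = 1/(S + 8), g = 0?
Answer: 20449/64 ≈ 319.52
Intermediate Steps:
t(S) = 1/(8 + S)
((-68 - 1*(-50)) + t(g))² = ((-68 - 1*(-50)) + 1/(8 + 0))² = ((-68 + 50) + 1/8)² = (-18 + ⅛)² = (-143/8)² = 20449/64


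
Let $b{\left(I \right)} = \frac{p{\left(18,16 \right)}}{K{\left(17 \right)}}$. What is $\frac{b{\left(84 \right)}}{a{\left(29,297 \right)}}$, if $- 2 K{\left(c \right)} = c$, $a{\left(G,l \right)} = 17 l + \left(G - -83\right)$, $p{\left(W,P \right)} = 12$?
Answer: $- \frac{24}{87737} \approx -0.00027354$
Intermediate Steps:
$a{\left(G,l \right)} = 83 + G + 17 l$ ($a{\left(G,l \right)} = 17 l + \left(G + 83\right) = 17 l + \left(83 + G\right) = 83 + G + 17 l$)
$K{\left(c \right)} = - \frac{c}{2}$
$b{\left(I \right)} = - \frac{24}{17}$ ($b{\left(I \right)} = \frac{12}{\left(- \frac{1}{2}\right) 17} = \frac{12}{- \frac{17}{2}} = 12 \left(- \frac{2}{17}\right) = - \frac{24}{17}$)
$\frac{b{\left(84 \right)}}{a{\left(29,297 \right)}} = - \frac{24}{17 \left(83 + 29 + 17 \cdot 297\right)} = - \frac{24}{17 \left(83 + 29 + 5049\right)} = - \frac{24}{17 \cdot 5161} = \left(- \frac{24}{17}\right) \frac{1}{5161} = - \frac{24}{87737}$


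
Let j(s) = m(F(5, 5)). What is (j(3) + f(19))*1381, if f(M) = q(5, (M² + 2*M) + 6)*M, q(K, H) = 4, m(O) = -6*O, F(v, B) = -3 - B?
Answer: 171244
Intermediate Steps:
j(s) = 48 (j(s) = -6*(-3 - 1*5) = -6*(-3 - 5) = -6*(-8) = 48)
f(M) = 4*M
(j(3) + f(19))*1381 = (48 + 4*19)*1381 = (48 + 76)*1381 = 124*1381 = 171244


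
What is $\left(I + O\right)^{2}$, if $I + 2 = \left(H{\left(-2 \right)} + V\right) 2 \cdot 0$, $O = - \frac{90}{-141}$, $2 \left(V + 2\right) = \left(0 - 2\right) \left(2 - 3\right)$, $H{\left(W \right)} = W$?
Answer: $\frac{4096}{2209} \approx 1.8542$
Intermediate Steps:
$V = -1$ ($V = -2 + \frac{\left(0 - 2\right) \left(2 - 3\right)}{2} = -2 + \frac{\left(-2\right) \left(-1\right)}{2} = -2 + \frac{1}{2} \cdot 2 = -2 + 1 = -1$)
$O = \frac{30}{47}$ ($O = \left(-90\right) \left(- \frac{1}{141}\right) = \frac{30}{47} \approx 0.6383$)
$I = -2$ ($I = -2 + \left(-2 - 1\right) 2 \cdot 0 = -2 - 0 = -2 + 0 = -2$)
$\left(I + O\right)^{2} = \left(-2 + \frac{30}{47}\right)^{2} = \left(- \frac{64}{47}\right)^{2} = \frac{4096}{2209}$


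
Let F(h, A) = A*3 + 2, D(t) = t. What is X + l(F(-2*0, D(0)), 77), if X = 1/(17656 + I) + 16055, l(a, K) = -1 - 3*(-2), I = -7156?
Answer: 168630001/10500 ≈ 16060.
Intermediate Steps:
F(h, A) = 2 + 3*A (F(h, A) = 3*A + 2 = 2 + 3*A)
l(a, K) = 5 (l(a, K) = -1 + 6 = 5)
X = 168577501/10500 (X = 1/(17656 - 7156) + 16055 = 1/10500 + 16055 = 168577501/10500 ≈ 16055.)
X + l(F(-2*0, D(0)), 77) = 168577501/10500 + 5 = 168630001/10500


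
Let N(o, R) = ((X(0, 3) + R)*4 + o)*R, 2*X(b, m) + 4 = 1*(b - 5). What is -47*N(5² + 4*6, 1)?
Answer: -1645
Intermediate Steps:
X(b, m) = -9/2 + b/2 (X(b, m) = -2 + (1*(b - 5))/2 = -2 + (1*(-5 + b))/2 = -2 + (-5 + b)/2 = -2 + (-5/2 + b/2) = -9/2 + b/2)
N(o, R) = R*(-18 + o + 4*R) (N(o, R) = (((-9/2 + (½)*0) + R)*4 + o)*R = (((-9/2 + 0) + R)*4 + o)*R = ((-9/2 + R)*4 + o)*R = ((-18 + 4*R) + o)*R = (-18 + o + 4*R)*R = R*(-18 + o + 4*R))
-47*N(5² + 4*6, 1) = -47*(-18 + (5² + 4*6) + 4*1) = -47*(-18 + (25 + 24) + 4) = -47*(-18 + 49 + 4) = -47*35 = -1645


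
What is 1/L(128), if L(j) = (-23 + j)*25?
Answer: 1/2625 ≈ 0.00038095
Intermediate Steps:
L(j) = -575 + 25*j
1/L(128) = 1/(-575 + 25*128) = 1/(-575 + 3200) = 1/2625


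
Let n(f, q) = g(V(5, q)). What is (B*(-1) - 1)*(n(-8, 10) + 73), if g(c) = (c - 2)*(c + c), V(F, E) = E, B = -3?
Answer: 466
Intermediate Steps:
g(c) = 2*c*(-2 + c) (g(c) = (-2 + c)*(2*c) = 2*c*(-2 + c))
n(f, q) = 2*q*(-2 + q)
(B*(-1) - 1)*(n(-8, 10) + 73) = (-3*(-1) - 1)*(2*10*(-2 + 10) + 73) = (3 - 1)*(2*10*8 + 73) = 2*(160 + 73) = 2*233 = 466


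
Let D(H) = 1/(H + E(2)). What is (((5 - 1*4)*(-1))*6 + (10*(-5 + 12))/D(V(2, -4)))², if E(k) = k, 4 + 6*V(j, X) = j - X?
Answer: 222784/9 ≈ 24754.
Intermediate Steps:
V(j, X) = -⅔ - X/6 + j/6 (V(j, X) = -⅔ + (j - X)/6 = -⅔ + (-X/6 + j/6) = -⅔ - X/6 + j/6)
D(H) = 1/(2 + H) (D(H) = 1/(H + 2) = 1/(2 + H))
(((5 - 1*4)*(-1))*6 + (10*(-5 + 12))/D(V(2, -4)))² = (((5 - 1*4)*(-1))*6 + (10*(-5 + 12))/(1/(2 + (-⅔ - ⅙*(-4) + (⅙)*2))))² = (((5 - 4)*(-1))*6 + (10*7)/(1/(2 + (-⅔ + ⅔ + ⅓))))² = ((1*(-1))*6 + 70/(1/(2 + ⅓)))² = (-1*6 + 70/(1/(7/3)))² = (-6 + 70/(3/7))² = (-6 + 70*(7/3))² = (-6 + 490/3)² = (472/3)² = 222784/9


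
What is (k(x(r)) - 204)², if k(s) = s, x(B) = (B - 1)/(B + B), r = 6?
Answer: 5968249/144 ≈ 41446.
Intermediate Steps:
x(B) = (-1 + B)/(2*B) (x(B) = (-1 + B)/((2*B)) = (-1 + B)*(1/(2*B)) = (-1 + B)/(2*B))
(k(x(r)) - 204)² = ((½)*(-1 + 6)/6 - 204)² = ((½)*(⅙)*5 - 204)² = (5/12 - 204)² = (-2443/12)² = 5968249/144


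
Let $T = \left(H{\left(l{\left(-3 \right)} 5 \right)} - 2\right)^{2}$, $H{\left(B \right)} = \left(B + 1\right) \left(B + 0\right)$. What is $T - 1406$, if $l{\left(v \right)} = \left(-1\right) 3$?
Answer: $41858$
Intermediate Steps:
$l{\left(v \right)} = -3$
$H{\left(B \right)} = B \left(1 + B\right)$ ($H{\left(B \right)} = \left(1 + B\right) B = B \left(1 + B\right)$)
$T = 43264$ ($T = \left(\left(-3\right) 5 \left(1 - 15\right) - 2\right)^{2} = \left(- 15 \left(1 - 15\right) - 2\right)^{2} = \left(\left(-15\right) \left(-14\right) - 2\right)^{2} = \left(210 - 2\right)^{2} = 208^{2} = 43264$)
$T - 1406 = 43264 - 1406 = 41858$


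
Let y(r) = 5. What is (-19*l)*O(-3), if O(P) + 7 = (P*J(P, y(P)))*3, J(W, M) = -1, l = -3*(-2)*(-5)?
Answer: 1140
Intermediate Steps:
l = -30 (l = 6*(-5) = -30)
O(P) = -7 - 3*P (O(P) = -7 + (P*(-1))*3 = -7 - P*3 = -7 - 3*P)
(-19*l)*O(-3) = (-19*(-30))*(-7 - 3*(-3)) = 570*(-7 + 9) = 570*2 = 1140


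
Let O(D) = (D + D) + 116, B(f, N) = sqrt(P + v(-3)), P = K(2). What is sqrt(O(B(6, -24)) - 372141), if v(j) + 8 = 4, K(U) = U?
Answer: sqrt(-372025 + 2*I*sqrt(2)) ≈ 0.002 + 609.94*I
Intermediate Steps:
P = 2
v(j) = -4 (v(j) = -8 + 4 = -4)
B(f, N) = I*sqrt(2) (B(f, N) = sqrt(2 - 4) = sqrt(-2) = I*sqrt(2))
O(D) = 116 + 2*D (O(D) = 2*D + 116 = 116 + 2*D)
sqrt(O(B(6, -24)) - 372141) = sqrt((116 + 2*(I*sqrt(2))) - 372141) = sqrt((116 + 2*I*sqrt(2)) - 372141) = sqrt(-372025 + 2*I*sqrt(2))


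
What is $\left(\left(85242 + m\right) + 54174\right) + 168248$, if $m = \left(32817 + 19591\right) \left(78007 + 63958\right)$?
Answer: $7440409384$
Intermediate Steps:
$m = 7440101720$ ($m = 52408 \cdot 141965 = 7440101720$)
$\left(\left(85242 + m\right) + 54174\right) + 168248 = \left(\left(85242 + 7440101720\right) + 54174\right) + 168248 = \left(7440186962 + 54174\right) + 168248 = 7440241136 + 168248 = 7440409384$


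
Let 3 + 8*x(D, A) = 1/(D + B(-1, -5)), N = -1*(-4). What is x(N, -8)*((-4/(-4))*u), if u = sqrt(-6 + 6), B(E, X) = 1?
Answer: 0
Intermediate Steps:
N = 4
x(D, A) = -3/8 + 1/(8*(1 + D)) (x(D, A) = -3/8 + 1/(8*(D + 1)) = -3/8 + 1/(8*(1 + D)))
u = 0 (u = sqrt(0) = 0)
x(N, -8)*((-4/(-4))*u) = ((-2 - 3*4)/(8*(1 + 4)))*(-4/(-4)*0) = ((1/8)*(-2 - 12)/5)*(-4*(-1/4)*0) = ((1/8)*(1/5)*(-14))*(1*0) = -7/20*0 = 0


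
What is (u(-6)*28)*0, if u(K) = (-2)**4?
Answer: 0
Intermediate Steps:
u(K) = 16
(u(-6)*28)*0 = (16*28)*0 = 448*0 = 0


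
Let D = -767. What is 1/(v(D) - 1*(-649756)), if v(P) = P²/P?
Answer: 1/648989 ≈ 1.5409e-6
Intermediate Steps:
v(P) = P
1/(v(D) - 1*(-649756)) = 1/(-767 - 1*(-649756)) = 1/(-767 + 649756) = 1/648989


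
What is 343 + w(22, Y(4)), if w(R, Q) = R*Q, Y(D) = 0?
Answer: 343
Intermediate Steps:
w(R, Q) = Q*R
343 + w(22, Y(4)) = 343 + 0*22 = 343 + 0 = 343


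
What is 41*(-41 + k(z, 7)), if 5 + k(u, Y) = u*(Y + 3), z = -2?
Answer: -2706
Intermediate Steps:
k(u, Y) = -5 + u*(3 + Y) (k(u, Y) = -5 + u*(Y + 3) = -5 + u*(3 + Y))
41*(-41 + k(z, 7)) = 41*(-41 + (-5 + 3*(-2) + 7*(-2))) = 41*(-41 + (-5 - 6 - 14)) = 41*(-41 - 25) = 41*(-66) = -2706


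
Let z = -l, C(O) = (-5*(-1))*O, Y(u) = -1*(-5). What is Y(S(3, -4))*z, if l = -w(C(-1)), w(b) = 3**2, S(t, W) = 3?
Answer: 45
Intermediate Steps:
Y(u) = 5
C(O) = 5*O
w(b) = 9
l = -9 (l = -1*9 = -9)
z = 9 (z = -1*(-9) = 9)
Y(S(3, -4))*z = 5*9 = 45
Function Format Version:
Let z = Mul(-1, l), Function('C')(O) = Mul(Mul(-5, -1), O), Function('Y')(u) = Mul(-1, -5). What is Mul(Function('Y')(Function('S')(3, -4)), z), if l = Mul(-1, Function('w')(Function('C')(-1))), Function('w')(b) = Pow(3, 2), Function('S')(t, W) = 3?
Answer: 45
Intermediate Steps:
Function('Y')(u) = 5
Function('C')(O) = Mul(5, O)
Function('w')(b) = 9
l = -9 (l = Mul(-1, 9) = -9)
z = 9 (z = Mul(-1, -9) = 9)
Mul(Function('Y')(Function('S')(3, -4)), z) = Mul(5, 9) = 45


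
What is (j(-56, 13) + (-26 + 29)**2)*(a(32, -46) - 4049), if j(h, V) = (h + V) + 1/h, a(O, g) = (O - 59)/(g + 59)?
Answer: 12540615/91 ≈ 1.3781e+5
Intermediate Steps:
a(O, g) = (-59 + O)/(59 + g)
j(h, V) = V + h + 1/h (j(h, V) = (V + h) + 1/h = V + h + 1/h)
(j(-56, 13) + (-26 + 29)**2)*(a(32, -46) - 4049) = ((13 - 56 + 1/(-56)) + (-26 + 29)**2)*((-59 + 32)/(59 - 46) - 4049) = ((13 - 56 - 1/56) + 3**2)*(-27/13 - 4049) = (-2409/56 + 9)*((1/13)*(-27) - 4049) = -1905*(-27/13 - 4049)/56 = -1905/56*(-52664/13) = 12540615/91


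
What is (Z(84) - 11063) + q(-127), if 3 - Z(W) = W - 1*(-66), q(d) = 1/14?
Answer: -156939/14 ≈ -11210.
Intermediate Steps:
q(d) = 1/14
Z(W) = -63 - W (Z(W) = 3 - (W - 1*(-66)) = 3 - (W + 66) = 3 - (66 + W) = 3 + (-66 - W) = -63 - W)
(Z(84) - 11063) + q(-127) = ((-63 - 1*84) - 11063) + 1/14 = ((-63 - 84) - 11063) + 1/14 = (-147 - 11063) + 1/14 = -11210 + 1/14 = -156939/14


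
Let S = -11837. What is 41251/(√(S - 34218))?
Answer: -41251*I*√46055/46055 ≈ -192.22*I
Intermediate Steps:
41251/(√(S - 34218)) = 41251/(√(-11837 - 34218)) = 41251/(√(-46055)) = 41251/((I*√46055)) = 41251*(-I*√46055/46055) = -41251*I*√46055/46055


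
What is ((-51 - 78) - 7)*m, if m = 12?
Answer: -1632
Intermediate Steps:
((-51 - 78) - 7)*m = ((-51 - 78) - 7)*12 = (-129 - 7)*12 = -136*12 = -1632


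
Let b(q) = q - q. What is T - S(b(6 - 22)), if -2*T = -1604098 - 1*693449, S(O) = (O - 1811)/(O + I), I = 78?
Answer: 44803072/39 ≈ 1.1488e+6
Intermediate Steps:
b(q) = 0
S(O) = (-1811 + O)/(78 + O) (S(O) = (O - 1811)/(O + 78) = (-1811 + O)/(78 + O))
T = 2297547/2 (T = -(-1604098 - 1*693449)/2 = -(-1604098 - 693449)/2 = -½*(-2297547) = 2297547/2 ≈ 1.1488e+6)
T - S(b(6 - 22)) = 2297547/2 - (-1811 + 0)/(78 + 0) = 2297547/2 - (-1811)/78 = 2297547/2 - 1*(-1811/78) = 2297547/2 + 1811/78 = 44803072/39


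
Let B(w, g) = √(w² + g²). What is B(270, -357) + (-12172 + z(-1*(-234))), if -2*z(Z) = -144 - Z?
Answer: -11983 + 3*√22261 ≈ -11535.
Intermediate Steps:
z(Z) = 72 + Z/2 (z(Z) = -(-144 - Z)/2 = 72 + Z/2)
B(w, g) = √(g² + w²)
B(270, -357) + (-12172 + z(-1*(-234))) = √((-357)² + 270²) + (-12172 + (72 + (-1*(-234))/2)) = √(127449 + 72900) + (-12172 + (72 + (½)*234)) = √200349 + (-12172 + (72 + 117)) = 3*√22261 + (-12172 + 189) = 3*√22261 - 11983 = -11983 + 3*√22261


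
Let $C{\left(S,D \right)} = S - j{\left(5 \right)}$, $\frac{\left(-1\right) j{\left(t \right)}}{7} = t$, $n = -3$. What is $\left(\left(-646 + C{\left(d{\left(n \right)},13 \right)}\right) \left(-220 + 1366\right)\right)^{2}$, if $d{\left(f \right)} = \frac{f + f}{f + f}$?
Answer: $488684883600$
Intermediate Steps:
$d{\left(f \right)} = 1$ ($d{\left(f \right)} = \frac{2 f}{2 f} = 2 f \frac{1}{2 f} = 1$)
$j{\left(t \right)} = - 7 t$
$C{\left(S,D \right)} = 35 + S$ ($C{\left(S,D \right)} = S - \left(-7\right) 5 = S - -35 = S + 35 = 35 + S$)
$\left(\left(-646 + C{\left(d{\left(n \right)},13 \right)}\right) \left(-220 + 1366\right)\right)^{2} = \left(\left(-646 + \left(35 + 1\right)\right) \left(-220 + 1366\right)\right)^{2} = \left(\left(-646 + 36\right) 1146\right)^{2} = \left(\left(-610\right) 1146\right)^{2} = \left(-699060\right)^{2} = 488684883600$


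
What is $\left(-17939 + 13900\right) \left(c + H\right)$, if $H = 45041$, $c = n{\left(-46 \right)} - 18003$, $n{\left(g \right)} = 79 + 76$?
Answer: $-109832527$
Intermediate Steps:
$n{\left(g \right)} = 155$
$c = -17848$ ($c = 155 - 18003 = -17848$)
$\left(-17939 + 13900\right) \left(c + H\right) = \left(-17939 + 13900\right) \left(-17848 + 45041\right) = \left(-4039\right) 27193 = -109832527$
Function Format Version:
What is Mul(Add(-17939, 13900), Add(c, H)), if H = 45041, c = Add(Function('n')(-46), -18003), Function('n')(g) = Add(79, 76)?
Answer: -109832527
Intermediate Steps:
Function('n')(g) = 155
c = -17848 (c = Add(155, -18003) = -17848)
Mul(Add(-17939, 13900), Add(c, H)) = Mul(Add(-17939, 13900), Add(-17848, 45041)) = Mul(-4039, 27193) = -109832527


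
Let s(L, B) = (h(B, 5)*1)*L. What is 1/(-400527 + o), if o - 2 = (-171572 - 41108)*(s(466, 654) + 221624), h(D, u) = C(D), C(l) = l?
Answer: -1/111952600365 ≈ -8.9324e-12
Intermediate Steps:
h(D, u) = D
s(L, B) = B*L (s(L, B) = (B*1)*L = B*L)
o = -111952199838 (o = 2 + (-171572 - 41108)*(654*466 + 221624) = 2 - 212680*(304764 + 221624) = 2 - 212680*526388 = 2 - 111952199840 = -111952199838)
1/(-400527 + o) = 1/(-400527 - 111952199838) = 1/(-111952600365) = -1/111952600365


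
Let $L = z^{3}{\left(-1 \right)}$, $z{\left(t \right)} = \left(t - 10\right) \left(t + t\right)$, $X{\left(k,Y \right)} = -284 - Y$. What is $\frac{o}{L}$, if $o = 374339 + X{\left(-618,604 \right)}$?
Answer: $\frac{373451}{10648} \approx 35.072$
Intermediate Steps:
$z{\left(t \right)} = 2 t \left(-10 + t\right)$ ($z{\left(t \right)} = \left(-10 + t\right) 2 t = 2 t \left(-10 + t\right)$)
$L = 10648$ ($L = \left(2 \left(-1\right) \left(-10 - 1\right)\right)^{3} = \left(2 \left(-1\right) \left(-11\right)\right)^{3} = 22^{3} = 10648$)
$o = 373451$ ($o = 374339 - 888 = 373451$)
$\frac{o}{L} = \frac{373451}{10648}$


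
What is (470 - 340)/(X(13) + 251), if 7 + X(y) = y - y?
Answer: 65/122 ≈ 0.53279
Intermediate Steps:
X(y) = -7 (X(y) = -7 + (y - y) = -7 + 0 = -7)
(470 - 340)/(X(13) + 251) = (470 - 340)/(-7 + 251) = 130/244 = 130*(1/244) = 65/122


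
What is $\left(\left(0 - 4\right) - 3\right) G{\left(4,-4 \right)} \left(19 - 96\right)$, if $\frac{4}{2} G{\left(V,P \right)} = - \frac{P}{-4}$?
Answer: $- \frac{539}{2} \approx -269.5$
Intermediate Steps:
$G{\left(V,P \right)} = \frac{P}{8}$ ($G{\left(V,P \right)} = \frac{\left(-1\right) \frac{P}{-4}}{2} = \frac{\left(-1\right) P \left(- \frac{1}{4}\right)}{2} = \frac{\left(-1\right) \left(- \frac{P}{4}\right)}{2} = \frac{\frac{1}{4} P}{2} = \frac{P}{8}$)
$\left(\left(0 - 4\right) - 3\right) G{\left(4,-4 \right)} \left(19 - 96\right) = \left(\left(0 - 4\right) - 3\right) \frac{1}{8} \left(-4\right) \left(19 - 96\right) = \left(\left(0 - 4\right) - 3\right) \left(- \frac{1}{2}\right) \left(19 - 96\right) = \left(-4 - 3\right) \left(- \frac{1}{2}\right) \left(-77\right) = \left(-7\right) \left(- \frac{1}{2}\right) \left(-77\right) = \frac{7}{2} \left(-77\right) = - \frac{539}{2}$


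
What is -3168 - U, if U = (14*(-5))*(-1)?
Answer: -3238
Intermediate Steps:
U = 70 (U = -70*(-1) = 70)
-3168 - U = -3168 - 1*70 = -3168 - 70 = -3238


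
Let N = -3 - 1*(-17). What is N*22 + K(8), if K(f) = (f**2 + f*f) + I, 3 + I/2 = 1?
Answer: 432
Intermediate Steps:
I = -4 (I = -6 + 2*1 = -6 + 2 = -4)
K(f) = -4 + 2*f**2 (K(f) = (f**2 + f*f) - 4 = (f**2 + f**2) - 4 = 2*f**2 - 4 = -4 + 2*f**2)
N = 14 (N = -3 + 17 = 14)
N*22 + K(8) = 14*22 + (-4 + 2*8**2) = 308 + (-4 + 2*64) = 308 + (-4 + 128) = 308 + 124 = 432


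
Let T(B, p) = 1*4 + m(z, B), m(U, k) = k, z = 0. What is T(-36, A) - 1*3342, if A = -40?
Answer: -3374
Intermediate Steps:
T(B, p) = 4 + B (T(B, p) = 1*4 + B = 4 + B)
T(-36, A) - 1*3342 = (4 - 36) - 1*3342 = -32 - 3342 = -3374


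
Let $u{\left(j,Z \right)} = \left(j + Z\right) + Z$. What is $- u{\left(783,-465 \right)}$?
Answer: $147$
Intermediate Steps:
$u{\left(j,Z \right)} = j + 2 Z$ ($u{\left(j,Z \right)} = \left(Z + j\right) + Z = j + 2 Z$)
$- u{\left(783,-465 \right)} = - (783 + 2 \left(-465\right)) = - (783 - 930) = \left(-1\right) \left(-147\right) = 147$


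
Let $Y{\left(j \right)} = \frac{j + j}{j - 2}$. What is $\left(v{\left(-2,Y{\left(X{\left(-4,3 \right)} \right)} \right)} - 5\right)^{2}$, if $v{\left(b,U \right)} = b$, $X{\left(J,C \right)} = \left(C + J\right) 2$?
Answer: $49$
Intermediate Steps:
$X{\left(J,C \right)} = 2 C + 2 J$
$Y{\left(j \right)} = \frac{2 j}{-2 + j}$
$\left(v{\left(-2,Y{\left(X{\left(-4,3 \right)} \right)} \right)} - 5\right)^{2} = \left(-2 - 5\right)^{2} = \left(-7\right)^{2} = 49$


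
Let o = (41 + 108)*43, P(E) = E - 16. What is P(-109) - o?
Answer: -6532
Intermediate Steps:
P(E) = -16 + E
o = 6407 (o = 149*43 = 6407)
P(-109) - o = (-16 - 109) - 1*6407 = -125 - 6407 = -6532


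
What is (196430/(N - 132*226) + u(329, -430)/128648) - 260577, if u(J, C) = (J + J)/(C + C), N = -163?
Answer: -86476350016489431/331856521360 ≈ -2.6058e+5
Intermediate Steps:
u(J, C) = J/C (u(J, C) = (2*J)/((2*C)) = (2*J)*(1/(2*C)) = J/C)
(196430/(N - 132*226) + u(329, -430)/128648) - 260577 = (196430/(-163 - 132*226) + (329/(-430))/128648) - 260577 = (196430/(-163 - 29832) + (329*(-1/430))*(1/128648)) - 260577 = (196430/(-29995) - 329/430*1/128648) - 260577 = (196430*(-1/29995) - 329/55318640) - 260577 = (-39286/5999 - 329/55318640) - 260577 = -2173250064711/331856521360 - 260577 = -86476350016489431/331856521360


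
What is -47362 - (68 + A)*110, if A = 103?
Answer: -66172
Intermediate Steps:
-47362 - (68 + A)*110 = -47362 - (68 + 103)*110 = -47362 - 171*110 = -47362 - 1*18810 = -47362 - 18810 = -66172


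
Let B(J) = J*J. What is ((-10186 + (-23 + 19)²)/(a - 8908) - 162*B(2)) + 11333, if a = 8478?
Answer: 460472/43 ≈ 10709.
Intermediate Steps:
B(J) = J²
((-10186 + (-23 + 19)²)/(a - 8908) - 162*B(2)) + 11333 = ((-10186 + (-23 + 19)²)/(8478 - 8908) - 162*2²) + 11333 = ((-10186 + (-4)²)/(-430) - 162*4) + 11333 = ((-10186 + 16)*(-1/430) - 1*648) + 11333 = (-10170*(-1/430) - 648) + 11333 = (1017/43 - 648) + 11333 = -26847/43 + 11333 = 460472/43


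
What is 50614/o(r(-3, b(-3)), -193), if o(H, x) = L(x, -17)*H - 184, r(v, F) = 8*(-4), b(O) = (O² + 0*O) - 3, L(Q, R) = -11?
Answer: 25307/84 ≈ 301.27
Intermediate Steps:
b(O) = -3 + O² (b(O) = (O² + 0) - 3 = O² - 3 = -3 + O²)
r(v, F) = -32
o(H, x) = -184 - 11*H (o(H, x) = -11*H - 184 = -184 - 11*H)
50614/o(r(-3, b(-3)), -193) = 50614/(-184 - 11*(-32)) = 50614/(-184 + 352) = 50614/168 = 50614*(1/168) = 25307/84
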